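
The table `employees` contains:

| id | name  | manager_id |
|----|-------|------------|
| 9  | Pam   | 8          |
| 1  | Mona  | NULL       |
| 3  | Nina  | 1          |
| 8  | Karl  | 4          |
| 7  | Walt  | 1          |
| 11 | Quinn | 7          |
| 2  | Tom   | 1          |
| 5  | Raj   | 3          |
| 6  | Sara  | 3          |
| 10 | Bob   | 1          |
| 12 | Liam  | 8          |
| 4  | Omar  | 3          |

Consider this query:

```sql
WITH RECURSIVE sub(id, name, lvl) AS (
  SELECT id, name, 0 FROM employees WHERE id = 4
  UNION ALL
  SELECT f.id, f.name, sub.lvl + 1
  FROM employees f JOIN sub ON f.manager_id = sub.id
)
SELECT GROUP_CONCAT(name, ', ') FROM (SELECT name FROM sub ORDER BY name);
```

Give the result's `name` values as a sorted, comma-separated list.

Karl, Liam, Omar, Pam

Base: id=4 (Omar) at lvl 0.
Iteration 1: rows with manager_id in {4} -> Karl (id 8, lvl 1).
Iteration 2: rows with manager_id in {8} -> Pam (id 9, lvl 2), Liam (id 12, lvl 2).
Iteration 3: no rows with manager_id in {9,12}; recursion stops.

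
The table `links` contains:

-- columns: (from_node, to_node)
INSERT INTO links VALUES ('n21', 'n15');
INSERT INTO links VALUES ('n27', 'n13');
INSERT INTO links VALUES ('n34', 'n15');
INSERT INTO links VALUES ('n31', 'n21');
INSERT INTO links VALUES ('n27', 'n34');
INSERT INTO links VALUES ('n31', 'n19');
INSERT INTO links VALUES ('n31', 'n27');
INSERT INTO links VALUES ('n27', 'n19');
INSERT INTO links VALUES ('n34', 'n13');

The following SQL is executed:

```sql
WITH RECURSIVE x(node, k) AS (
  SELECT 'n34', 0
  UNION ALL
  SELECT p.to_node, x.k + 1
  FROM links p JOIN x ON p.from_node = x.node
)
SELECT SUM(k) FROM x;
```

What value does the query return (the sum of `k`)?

2

Base: (n34, k=0).
Iteration 1: edges from {n34} -> (n13, k=1), (n15, k=1).
Iteration 2: no outgoing edges from {n13,n15}; recursion stops.
SUM(k) = 0 + 1 + 1 = 2.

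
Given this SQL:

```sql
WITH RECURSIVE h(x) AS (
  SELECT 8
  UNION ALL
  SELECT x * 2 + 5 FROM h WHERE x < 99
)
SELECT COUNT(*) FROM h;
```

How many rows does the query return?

4

Base: x=8.
Iteration 1: 8 < 99 holds -> x = 8 * 2 + 5 = 21.
Iteration 2: 21 < 99 holds -> x = 21 * 2 + 5 = 47.
Iteration 3: 47 < 99 holds -> x = 47 * 2 + 5 = 99.
Iteration 4: 99 < 99 fails; recursion stops.
Total rows emitted: 4.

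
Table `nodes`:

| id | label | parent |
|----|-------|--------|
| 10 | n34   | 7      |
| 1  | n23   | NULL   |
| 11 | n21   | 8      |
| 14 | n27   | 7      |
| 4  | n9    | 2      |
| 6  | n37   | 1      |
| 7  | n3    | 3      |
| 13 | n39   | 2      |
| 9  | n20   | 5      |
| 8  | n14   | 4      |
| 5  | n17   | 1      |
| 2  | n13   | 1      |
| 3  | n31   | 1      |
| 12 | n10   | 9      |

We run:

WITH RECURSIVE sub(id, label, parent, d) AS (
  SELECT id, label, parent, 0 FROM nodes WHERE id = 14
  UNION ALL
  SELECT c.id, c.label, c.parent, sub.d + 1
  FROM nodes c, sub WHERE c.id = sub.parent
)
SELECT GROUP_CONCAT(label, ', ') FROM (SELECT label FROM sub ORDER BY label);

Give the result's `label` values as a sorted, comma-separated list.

n23, n27, n3, n31

Base: id=14 (n27), parent=7, d 0.
Iteration 1: join on id=7 -> n3 (id 7, parent=3, d 1).
Iteration 2: join on id=3 -> n31 (id 3, parent=1, d 2).
Iteration 3: join on id=1 -> n23 (id 1, parent=NULL, d 3).
Iteration 4: parent is NULL; no match; recursion stops.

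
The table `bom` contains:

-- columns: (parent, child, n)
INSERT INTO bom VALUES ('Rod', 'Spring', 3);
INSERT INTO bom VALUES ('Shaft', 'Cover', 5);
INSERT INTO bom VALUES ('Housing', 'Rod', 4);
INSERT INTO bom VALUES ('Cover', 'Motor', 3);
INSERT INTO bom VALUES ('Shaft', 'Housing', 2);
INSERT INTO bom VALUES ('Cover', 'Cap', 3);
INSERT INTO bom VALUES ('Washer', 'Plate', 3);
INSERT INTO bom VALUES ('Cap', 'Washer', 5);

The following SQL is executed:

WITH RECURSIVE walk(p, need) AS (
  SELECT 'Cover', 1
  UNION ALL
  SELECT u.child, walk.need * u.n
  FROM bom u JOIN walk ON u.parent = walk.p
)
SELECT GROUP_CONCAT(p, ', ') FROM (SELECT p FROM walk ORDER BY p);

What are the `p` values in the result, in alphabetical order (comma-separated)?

Base: (Cover, need=1).
Iteration 1: components of {Cover} -> Cap = 1*3 = 3, Motor = 1*3 = 3.
Iteration 2: components of {Cap,Motor} -> Washer = 3*5 = 15.
Iteration 3: components of {Washer} -> Plate = 15*3 = 45.
Iteration 4: no further components; recursion stops.

Cap, Cover, Motor, Plate, Washer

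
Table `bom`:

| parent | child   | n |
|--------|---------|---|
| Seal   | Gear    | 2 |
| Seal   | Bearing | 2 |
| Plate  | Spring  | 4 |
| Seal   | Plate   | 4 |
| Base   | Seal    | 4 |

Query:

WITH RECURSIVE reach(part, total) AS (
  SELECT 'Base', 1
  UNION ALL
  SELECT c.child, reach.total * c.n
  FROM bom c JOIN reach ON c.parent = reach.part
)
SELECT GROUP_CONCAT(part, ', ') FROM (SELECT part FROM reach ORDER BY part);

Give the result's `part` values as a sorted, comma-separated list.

Base, Bearing, Gear, Plate, Seal, Spring

Base: (Base, total=1).
Iteration 1: components of {Base} -> Seal = 1*4 = 4.
Iteration 2: components of {Seal} -> Bearing = 4*2 = 8, Gear = 4*2 = 8, Plate = 4*4 = 16.
Iteration 3: components of {Bearing,Gear,Plate} -> Spring = 16*4 = 64.
Iteration 4: no further components; recursion stops.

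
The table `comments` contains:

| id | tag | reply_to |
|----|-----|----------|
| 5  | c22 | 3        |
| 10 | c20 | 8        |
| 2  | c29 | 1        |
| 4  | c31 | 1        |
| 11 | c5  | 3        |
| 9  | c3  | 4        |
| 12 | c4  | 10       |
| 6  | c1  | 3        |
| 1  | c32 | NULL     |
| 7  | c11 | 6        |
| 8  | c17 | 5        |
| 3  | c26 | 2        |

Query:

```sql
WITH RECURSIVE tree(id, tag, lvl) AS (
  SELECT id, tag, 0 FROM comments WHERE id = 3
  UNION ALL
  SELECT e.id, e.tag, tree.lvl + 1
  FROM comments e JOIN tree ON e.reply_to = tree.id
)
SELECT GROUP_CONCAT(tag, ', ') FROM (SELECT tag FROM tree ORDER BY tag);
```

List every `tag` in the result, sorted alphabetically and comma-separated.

c1, c11, c17, c20, c22, c26, c4, c5

Base: id=3 (c26) at lvl 0.
Iteration 1: rows with reply_to in {3} -> c22 (id 5, lvl 1), c1 (id 6, lvl 1), c5 (id 11, lvl 1).
Iteration 2: rows with reply_to in {5,6,11} -> c11 (id 7, lvl 2), c17 (id 8, lvl 2).
Iteration 3: rows with reply_to in {7,8} -> c20 (id 10, lvl 3).
Iteration 4: rows with reply_to in {10} -> c4 (id 12, lvl 4).
Iteration 5: no rows with reply_to in {12}; recursion stops.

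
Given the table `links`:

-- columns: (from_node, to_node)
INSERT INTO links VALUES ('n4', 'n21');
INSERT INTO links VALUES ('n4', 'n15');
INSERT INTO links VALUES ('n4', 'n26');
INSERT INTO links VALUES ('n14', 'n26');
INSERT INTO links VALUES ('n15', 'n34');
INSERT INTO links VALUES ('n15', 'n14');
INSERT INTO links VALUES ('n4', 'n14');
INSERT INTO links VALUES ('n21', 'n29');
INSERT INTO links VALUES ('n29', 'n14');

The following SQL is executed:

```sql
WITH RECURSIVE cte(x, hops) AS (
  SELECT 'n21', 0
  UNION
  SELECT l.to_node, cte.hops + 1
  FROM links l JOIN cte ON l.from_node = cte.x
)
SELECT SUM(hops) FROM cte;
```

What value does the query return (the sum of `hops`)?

Base: (n21, hops=0).
Iteration 1: edges from {n21} -> (n29, hops=1).
Iteration 2: edges from {n29} -> (n14, hops=2).
Iteration 3: edges from {n14} -> (n26, hops=3).
Iteration 4: no outgoing edges from {n26}; recursion stops.
SUM(hops) = 0 + 1 + 2 + 3 = 6.

6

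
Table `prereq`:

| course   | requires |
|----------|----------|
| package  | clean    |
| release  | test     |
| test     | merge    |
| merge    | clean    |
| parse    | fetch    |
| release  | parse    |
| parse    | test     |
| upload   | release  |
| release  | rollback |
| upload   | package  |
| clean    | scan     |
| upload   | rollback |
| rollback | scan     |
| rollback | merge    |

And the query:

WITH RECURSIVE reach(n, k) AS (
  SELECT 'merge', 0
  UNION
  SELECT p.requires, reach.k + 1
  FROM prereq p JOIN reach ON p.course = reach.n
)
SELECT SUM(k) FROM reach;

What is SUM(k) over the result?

Base: (merge, k=0).
Iteration 1: edges from {merge} -> (clean, k=1).
Iteration 2: edges from {clean} -> (scan, k=2).
Iteration 3: no outgoing edges from {scan}; recursion stops.
SUM(k) = 0 + 1 + 2 = 3.

3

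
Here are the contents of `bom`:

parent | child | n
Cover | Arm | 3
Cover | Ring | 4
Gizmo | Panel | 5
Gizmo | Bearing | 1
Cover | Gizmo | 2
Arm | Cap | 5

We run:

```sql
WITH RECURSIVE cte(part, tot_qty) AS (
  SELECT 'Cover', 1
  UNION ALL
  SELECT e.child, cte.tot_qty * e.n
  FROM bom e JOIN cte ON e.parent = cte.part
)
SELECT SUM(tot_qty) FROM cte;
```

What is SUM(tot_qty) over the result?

37

Base: (Cover, tot_qty=1).
Iteration 1: components of {Cover} -> Arm = 1*3 = 3, Gizmo = 1*2 = 2, Ring = 1*4 = 4.
Iteration 2: components of {Arm,Gizmo,Ring} -> Bearing = 2*1 = 2, Cap = 3*5 = 15, Panel = 2*5 = 10.
Iteration 3: no further components; recursion stops.
SUM(tot_qty) = 1 + 3 + 2 + 4 + 15 + 2 + 10 = 37.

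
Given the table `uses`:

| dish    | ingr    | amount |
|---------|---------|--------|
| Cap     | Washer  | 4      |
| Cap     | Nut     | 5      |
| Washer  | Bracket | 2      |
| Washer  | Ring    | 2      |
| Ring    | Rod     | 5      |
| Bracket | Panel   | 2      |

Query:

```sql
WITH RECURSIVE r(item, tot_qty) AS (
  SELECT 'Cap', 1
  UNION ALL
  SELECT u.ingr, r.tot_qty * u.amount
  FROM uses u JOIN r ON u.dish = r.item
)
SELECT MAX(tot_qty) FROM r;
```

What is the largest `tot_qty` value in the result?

40

Base: (Cap, tot_qty=1).
Iteration 1: components of {Cap} -> Nut = 1*5 = 5, Washer = 1*4 = 4.
Iteration 2: components of {Nut,Washer} -> Bracket = 4*2 = 8, Ring = 4*2 = 8.
Iteration 3: components of {Bracket,Ring} -> Panel = 8*2 = 16, Rod = 8*5 = 40.
Iteration 4: no further components; recursion stops.
tot_qty values: 1, 4, 5, 8, 8, 16, 40; the maximum is 40.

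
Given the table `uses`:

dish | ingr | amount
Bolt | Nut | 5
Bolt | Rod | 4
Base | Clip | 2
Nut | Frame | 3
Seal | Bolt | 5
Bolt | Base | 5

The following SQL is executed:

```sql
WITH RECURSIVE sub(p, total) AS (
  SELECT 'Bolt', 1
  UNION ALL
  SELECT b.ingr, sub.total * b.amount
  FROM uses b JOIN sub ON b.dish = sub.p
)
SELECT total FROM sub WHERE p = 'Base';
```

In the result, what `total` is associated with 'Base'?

5

Base: (Bolt, total=1).
Iteration 1: components of {Bolt} -> Base = 1*5 = 5, Nut = 1*5 = 5, Rod = 1*4 = 4.
Iteration 2: components of {Base,Nut,Rod} -> Clip = 5*2 = 10, Frame = 5*3 = 15.
Iteration 3: no further components; recursion stops.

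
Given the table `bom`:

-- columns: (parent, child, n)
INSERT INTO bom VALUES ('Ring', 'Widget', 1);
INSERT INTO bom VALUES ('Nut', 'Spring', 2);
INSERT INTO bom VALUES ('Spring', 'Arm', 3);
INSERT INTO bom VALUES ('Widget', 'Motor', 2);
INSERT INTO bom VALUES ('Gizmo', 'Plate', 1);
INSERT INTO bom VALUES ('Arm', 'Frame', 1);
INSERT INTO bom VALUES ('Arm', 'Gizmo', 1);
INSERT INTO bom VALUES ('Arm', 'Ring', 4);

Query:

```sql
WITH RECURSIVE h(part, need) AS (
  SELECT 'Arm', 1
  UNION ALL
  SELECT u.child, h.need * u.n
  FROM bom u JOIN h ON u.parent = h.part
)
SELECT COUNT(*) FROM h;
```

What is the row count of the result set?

7

Base: (Arm, need=1).
Iteration 1: components of {Arm} -> Frame = 1*1 = 1, Gizmo = 1*1 = 1, Ring = 1*4 = 4.
Iteration 2: components of {Frame,Gizmo,Ring} -> Plate = 1*1 = 1, Widget = 4*1 = 4.
Iteration 3: components of {Plate,Widget} -> Motor = 4*2 = 8.
Iteration 4: no further components; recursion stops.
Total rows emitted: 7.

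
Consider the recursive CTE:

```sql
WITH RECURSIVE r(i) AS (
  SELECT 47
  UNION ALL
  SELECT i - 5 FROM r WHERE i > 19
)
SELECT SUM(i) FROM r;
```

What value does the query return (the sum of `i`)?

Base: i=47.
Iteration 1: 47 > 19 holds -> i = 47 - 5 = 42.
Iteration 2: 42 > 19 holds -> i = 42 - 5 = 37.
Iteration 3: 37 > 19 holds -> i = 37 - 5 = 32.
Iteration 4: 32 > 19 holds -> i = 32 - 5 = 27.
Iteration 5: 27 > 19 holds -> i = 27 - 5 = 22.
Iteration 6: 22 > 19 holds -> i = 22 - 5 = 17.
Iteration 7: 17 > 19 fails; recursion stops.
SUM(i) = 47 + 42 + 37 + 32 + 27 + 22 + 17 = 224.

224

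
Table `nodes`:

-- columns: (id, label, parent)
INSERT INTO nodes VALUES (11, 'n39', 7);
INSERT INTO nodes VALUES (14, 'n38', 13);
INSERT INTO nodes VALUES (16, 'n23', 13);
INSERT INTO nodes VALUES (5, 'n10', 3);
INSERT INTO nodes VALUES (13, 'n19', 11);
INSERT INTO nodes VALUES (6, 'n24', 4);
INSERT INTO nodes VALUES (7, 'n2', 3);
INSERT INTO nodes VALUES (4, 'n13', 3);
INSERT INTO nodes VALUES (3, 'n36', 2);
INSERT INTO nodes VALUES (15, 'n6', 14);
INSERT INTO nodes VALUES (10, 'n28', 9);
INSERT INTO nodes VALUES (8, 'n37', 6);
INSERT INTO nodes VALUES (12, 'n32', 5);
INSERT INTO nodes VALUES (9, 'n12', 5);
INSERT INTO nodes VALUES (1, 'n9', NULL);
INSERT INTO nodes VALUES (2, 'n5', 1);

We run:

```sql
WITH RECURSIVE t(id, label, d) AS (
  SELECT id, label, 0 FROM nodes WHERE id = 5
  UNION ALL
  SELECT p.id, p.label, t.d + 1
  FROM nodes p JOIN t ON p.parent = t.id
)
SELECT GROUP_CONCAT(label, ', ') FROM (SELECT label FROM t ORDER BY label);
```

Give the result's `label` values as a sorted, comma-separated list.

n10, n12, n28, n32

Base: id=5 (n10) at d 0.
Iteration 1: rows with parent in {5} -> n12 (id 9, d 1), n32 (id 12, d 1).
Iteration 2: rows with parent in {9,12} -> n28 (id 10, d 2).
Iteration 3: no rows with parent in {10}; recursion stops.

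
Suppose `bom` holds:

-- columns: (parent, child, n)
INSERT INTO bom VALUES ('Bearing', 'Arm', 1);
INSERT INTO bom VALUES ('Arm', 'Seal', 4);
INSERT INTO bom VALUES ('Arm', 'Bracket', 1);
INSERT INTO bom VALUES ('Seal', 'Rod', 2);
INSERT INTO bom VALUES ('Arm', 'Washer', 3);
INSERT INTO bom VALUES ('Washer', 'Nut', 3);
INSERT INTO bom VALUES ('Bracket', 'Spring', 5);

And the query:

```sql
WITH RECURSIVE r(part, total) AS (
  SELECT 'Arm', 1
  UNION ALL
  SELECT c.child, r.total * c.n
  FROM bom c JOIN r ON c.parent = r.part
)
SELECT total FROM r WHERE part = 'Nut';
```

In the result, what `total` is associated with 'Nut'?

9

Base: (Arm, total=1).
Iteration 1: components of {Arm} -> Bracket = 1*1 = 1, Seal = 1*4 = 4, Washer = 1*3 = 3.
Iteration 2: components of {Bracket,Seal,Washer} -> Nut = 3*3 = 9, Rod = 4*2 = 8, Spring = 1*5 = 5.
Iteration 3: no further components; recursion stops.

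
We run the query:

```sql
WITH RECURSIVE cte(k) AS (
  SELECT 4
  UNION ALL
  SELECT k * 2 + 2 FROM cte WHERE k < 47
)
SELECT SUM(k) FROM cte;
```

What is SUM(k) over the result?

Base: k=4.
Iteration 1: 4 < 47 holds -> k = 4 * 2 + 2 = 10.
Iteration 2: 10 < 47 holds -> k = 10 * 2 + 2 = 22.
Iteration 3: 22 < 47 holds -> k = 22 * 2 + 2 = 46.
Iteration 4: 46 < 47 holds -> k = 46 * 2 + 2 = 94.
Iteration 5: 94 < 47 fails; recursion stops.
SUM(k) = 4 + 10 + 22 + 46 + 94 = 176.

176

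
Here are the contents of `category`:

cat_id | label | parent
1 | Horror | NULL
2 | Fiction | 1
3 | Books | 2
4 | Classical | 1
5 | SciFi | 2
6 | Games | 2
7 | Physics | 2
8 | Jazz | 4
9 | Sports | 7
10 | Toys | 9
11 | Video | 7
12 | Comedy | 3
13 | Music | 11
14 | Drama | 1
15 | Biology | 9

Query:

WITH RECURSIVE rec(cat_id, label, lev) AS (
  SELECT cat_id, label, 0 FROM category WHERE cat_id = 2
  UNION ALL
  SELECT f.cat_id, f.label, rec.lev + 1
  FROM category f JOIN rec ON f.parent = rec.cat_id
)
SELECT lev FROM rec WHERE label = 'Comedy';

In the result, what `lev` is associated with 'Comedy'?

Base: cat_id=2 (Fiction) at lev 0.
Iteration 1: rows with parent in {2} -> Books (id 3, lev 1), SciFi (id 5, lev 1), Games (id 6, lev 1), Physics (id 7, lev 1).
Iteration 2: rows with parent in {3,5,6,7} -> Sports (id 9, lev 2), Video (id 11, lev 2), Comedy (id 12, lev 2).
Iteration 3: rows with parent in {9,11,12} -> Toys (id 10, lev 3), Music (id 13, lev 3), Biology (id 15, lev 3).
Iteration 4: no rows with parent in {10,13,15}; recursion stops.

2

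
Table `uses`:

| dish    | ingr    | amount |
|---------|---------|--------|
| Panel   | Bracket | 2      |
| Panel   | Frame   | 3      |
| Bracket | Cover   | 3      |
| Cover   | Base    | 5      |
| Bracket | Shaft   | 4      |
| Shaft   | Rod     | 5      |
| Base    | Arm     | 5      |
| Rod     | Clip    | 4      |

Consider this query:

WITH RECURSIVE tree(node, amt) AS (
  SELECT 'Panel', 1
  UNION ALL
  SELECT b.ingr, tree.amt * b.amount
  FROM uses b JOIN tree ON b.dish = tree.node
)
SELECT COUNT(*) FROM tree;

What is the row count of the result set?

9

Base: (Panel, amt=1).
Iteration 1: components of {Panel} -> Bracket = 1*2 = 2, Frame = 1*3 = 3.
Iteration 2: components of {Bracket,Frame} -> Cover = 2*3 = 6, Shaft = 2*4 = 8.
Iteration 3: components of {Cover,Shaft} -> Base = 6*5 = 30, Rod = 8*5 = 40.
Iteration 4: components of {Base,Rod} -> Arm = 30*5 = 150, Clip = 40*4 = 160.
Iteration 5: no further components; recursion stops.
Total rows emitted: 9.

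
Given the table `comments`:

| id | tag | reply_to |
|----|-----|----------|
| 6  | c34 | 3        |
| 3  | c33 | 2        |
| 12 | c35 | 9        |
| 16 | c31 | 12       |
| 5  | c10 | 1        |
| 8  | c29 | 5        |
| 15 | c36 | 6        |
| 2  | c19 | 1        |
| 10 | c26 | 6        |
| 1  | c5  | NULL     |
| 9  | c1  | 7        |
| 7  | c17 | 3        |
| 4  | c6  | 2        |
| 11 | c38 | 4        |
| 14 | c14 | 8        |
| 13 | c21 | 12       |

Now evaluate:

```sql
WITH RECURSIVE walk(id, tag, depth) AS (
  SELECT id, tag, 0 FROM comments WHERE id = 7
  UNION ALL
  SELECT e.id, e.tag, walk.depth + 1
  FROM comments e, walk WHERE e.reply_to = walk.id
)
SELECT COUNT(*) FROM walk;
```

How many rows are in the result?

5

Base: id=7 (c17) at depth 0.
Iteration 1: rows with reply_to in {7} -> c1 (id 9, depth 1).
Iteration 2: rows with reply_to in {9} -> c35 (id 12, depth 2).
Iteration 3: rows with reply_to in {12} -> c21 (id 13, depth 3), c31 (id 16, depth 3).
Iteration 4: no rows with reply_to in {13,16}; recursion stops.
Total rows emitted: 5.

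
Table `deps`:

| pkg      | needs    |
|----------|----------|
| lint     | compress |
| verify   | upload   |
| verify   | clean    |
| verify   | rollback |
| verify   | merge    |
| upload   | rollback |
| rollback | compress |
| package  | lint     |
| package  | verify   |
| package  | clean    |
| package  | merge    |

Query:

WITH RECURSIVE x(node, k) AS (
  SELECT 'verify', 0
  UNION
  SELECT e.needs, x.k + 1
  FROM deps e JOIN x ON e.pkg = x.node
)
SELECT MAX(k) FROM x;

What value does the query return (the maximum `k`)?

3

Base: (verify, k=0).
Iteration 1: edges from {verify} -> (clean, k=1), (merge, k=1), (rollback, k=1), (upload, k=1).
Iteration 2: edges from {clean,merge,rollback,upload} -> (compress, k=2), (rollback, k=2).
Iteration 3: edges from {compress,rollback} -> (compress, k=3).
Iteration 4: no outgoing edges from {compress}; recursion stops.
k values: 0, 1, 1, 1, 1, 2, 2, 3; the maximum is 3.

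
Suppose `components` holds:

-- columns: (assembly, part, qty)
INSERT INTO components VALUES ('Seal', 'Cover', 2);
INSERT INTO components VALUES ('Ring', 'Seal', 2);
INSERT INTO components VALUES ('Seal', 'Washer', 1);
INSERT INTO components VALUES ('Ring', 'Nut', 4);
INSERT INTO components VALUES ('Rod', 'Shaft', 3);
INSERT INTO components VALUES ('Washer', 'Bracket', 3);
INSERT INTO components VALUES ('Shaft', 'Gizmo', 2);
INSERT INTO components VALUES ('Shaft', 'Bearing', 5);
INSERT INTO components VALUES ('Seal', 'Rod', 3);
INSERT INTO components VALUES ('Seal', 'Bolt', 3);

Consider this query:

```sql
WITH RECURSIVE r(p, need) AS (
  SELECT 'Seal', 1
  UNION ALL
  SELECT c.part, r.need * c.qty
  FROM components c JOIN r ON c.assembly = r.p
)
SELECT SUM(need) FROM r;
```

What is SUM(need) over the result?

85

Base: (Seal, need=1).
Iteration 1: components of {Seal} -> Bolt = 1*3 = 3, Cover = 1*2 = 2, Rod = 1*3 = 3, Washer = 1*1 = 1.
Iteration 2: components of {Bolt,Cover,Rod,Washer} -> Bracket = 1*3 = 3, Shaft = 3*3 = 9.
Iteration 3: components of {Bracket,Shaft} -> Bearing = 9*5 = 45, Gizmo = 9*2 = 18.
Iteration 4: no further components; recursion stops.
SUM(need) = 1 + 3 + 3 + 2 + 1 + 9 + 3 + 18 + 45 = 85.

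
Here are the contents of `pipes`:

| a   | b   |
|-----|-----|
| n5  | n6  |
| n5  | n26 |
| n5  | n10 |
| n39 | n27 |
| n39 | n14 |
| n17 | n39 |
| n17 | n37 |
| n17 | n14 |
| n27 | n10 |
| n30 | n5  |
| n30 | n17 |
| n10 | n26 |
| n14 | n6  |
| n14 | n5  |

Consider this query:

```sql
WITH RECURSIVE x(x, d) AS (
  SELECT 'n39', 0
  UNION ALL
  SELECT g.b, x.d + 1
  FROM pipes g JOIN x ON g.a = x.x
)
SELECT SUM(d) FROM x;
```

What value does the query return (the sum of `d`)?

Base: (n39, d=0).
Iteration 1: edges from {n39} -> (n14, d=1), (n27, d=1).
Iteration 2: edges from {n14,n27} -> (n10, d=2), (n5, d=2), (n6, d=2).
Iteration 3: edges from {n10,n5,n6} -> (n10, d=3), (n26, d=3) x2, (n6, d=3). [UNION ALL keeps all 4 new rows, including repeats]
Iteration 4: edges from {n10,n26,n6} -> (n26, d=4).
Iteration 5: no outgoing edges from {n26}; recursion stops.
SUM(d) = 0 + 1 + 1 + 2 + 2 + 2 + 3 + 3 + 3 + 3 + 4 = 24.

24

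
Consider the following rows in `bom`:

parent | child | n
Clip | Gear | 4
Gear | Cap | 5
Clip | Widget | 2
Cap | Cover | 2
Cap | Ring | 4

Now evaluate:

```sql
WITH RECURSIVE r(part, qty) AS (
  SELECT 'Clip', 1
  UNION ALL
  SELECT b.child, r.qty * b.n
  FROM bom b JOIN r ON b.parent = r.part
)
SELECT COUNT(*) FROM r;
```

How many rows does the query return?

Base: (Clip, qty=1).
Iteration 1: components of {Clip} -> Gear = 1*4 = 4, Widget = 1*2 = 2.
Iteration 2: components of {Gear,Widget} -> Cap = 4*5 = 20.
Iteration 3: components of {Cap} -> Cover = 20*2 = 40, Ring = 20*4 = 80.
Iteration 4: no further components; recursion stops.
Total rows emitted: 6.

6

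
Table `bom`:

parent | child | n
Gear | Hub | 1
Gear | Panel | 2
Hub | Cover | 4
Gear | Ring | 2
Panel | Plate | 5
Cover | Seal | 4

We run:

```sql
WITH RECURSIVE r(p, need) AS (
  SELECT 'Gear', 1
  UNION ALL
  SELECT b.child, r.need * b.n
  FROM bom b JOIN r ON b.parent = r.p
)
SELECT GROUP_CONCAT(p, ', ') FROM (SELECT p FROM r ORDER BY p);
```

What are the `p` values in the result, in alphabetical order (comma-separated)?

Cover, Gear, Hub, Panel, Plate, Ring, Seal

Base: (Gear, need=1).
Iteration 1: components of {Gear} -> Hub = 1*1 = 1, Panel = 1*2 = 2, Ring = 1*2 = 2.
Iteration 2: components of {Hub,Panel,Ring} -> Cover = 1*4 = 4, Plate = 2*5 = 10.
Iteration 3: components of {Cover,Plate} -> Seal = 4*4 = 16.
Iteration 4: no further components; recursion stops.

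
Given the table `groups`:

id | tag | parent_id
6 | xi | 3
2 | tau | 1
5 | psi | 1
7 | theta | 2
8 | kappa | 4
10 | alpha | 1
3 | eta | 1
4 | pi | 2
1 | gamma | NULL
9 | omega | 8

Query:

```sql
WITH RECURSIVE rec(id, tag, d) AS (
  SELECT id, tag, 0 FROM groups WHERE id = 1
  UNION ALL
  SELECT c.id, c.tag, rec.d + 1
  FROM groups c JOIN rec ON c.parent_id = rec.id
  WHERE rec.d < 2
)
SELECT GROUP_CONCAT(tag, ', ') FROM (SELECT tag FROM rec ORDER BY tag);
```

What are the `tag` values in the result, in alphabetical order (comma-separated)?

alpha, eta, gamma, pi, psi, tau, theta, xi

Base: id=1 (gamma) at d 0.
Iteration 1: rows with parent_id in {1} -> tau (id 2, d 1), eta (id 3, d 1), psi (id 5, d 1), alpha (id 10, d 1).
Iteration 2: rows with parent_id in {2,3,5,10} -> pi (id 4, d 2), xi (id 6, d 2), theta (id 7, d 2).
Iteration 3: d < 2 fails for all current rows; recursion stops.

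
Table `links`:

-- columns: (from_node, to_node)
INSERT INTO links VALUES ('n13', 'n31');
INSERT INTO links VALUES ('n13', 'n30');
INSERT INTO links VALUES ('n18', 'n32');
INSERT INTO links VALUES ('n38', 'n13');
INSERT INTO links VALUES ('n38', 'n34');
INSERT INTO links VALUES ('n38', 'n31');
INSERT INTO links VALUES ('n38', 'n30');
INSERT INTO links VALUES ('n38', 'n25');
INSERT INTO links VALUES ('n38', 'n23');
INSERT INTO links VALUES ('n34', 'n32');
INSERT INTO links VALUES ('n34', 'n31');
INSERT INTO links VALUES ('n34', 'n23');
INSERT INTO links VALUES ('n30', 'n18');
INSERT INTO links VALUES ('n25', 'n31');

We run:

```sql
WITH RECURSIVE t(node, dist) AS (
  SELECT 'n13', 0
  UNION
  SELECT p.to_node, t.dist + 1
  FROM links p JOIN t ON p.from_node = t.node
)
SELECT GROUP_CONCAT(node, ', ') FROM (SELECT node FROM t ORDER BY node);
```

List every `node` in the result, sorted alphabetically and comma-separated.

Base: (n13, dist=0).
Iteration 1: edges from {n13} -> (n30, dist=1), (n31, dist=1).
Iteration 2: edges from {n30,n31} -> (n18, dist=2).
Iteration 3: edges from {n18} -> (n32, dist=3).
Iteration 4: no outgoing edges from {n32}; recursion stops.

n13, n18, n30, n31, n32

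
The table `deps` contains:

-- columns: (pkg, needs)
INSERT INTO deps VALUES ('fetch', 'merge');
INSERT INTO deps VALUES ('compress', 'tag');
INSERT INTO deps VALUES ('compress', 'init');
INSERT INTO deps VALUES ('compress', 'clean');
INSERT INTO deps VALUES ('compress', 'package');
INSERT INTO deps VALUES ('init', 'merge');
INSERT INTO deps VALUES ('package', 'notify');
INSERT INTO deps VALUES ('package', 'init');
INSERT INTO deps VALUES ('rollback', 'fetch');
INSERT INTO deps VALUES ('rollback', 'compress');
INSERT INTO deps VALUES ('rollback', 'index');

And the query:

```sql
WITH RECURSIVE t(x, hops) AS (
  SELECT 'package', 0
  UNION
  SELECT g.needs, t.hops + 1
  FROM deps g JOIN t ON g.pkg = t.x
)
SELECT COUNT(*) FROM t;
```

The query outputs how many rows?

4

Base: (package, hops=0).
Iteration 1: edges from {package} -> (init, hops=1), (notify, hops=1).
Iteration 2: edges from {init,notify} -> (merge, hops=2).
Iteration 3: no outgoing edges from {merge}; recursion stops.
Total rows emitted: 4.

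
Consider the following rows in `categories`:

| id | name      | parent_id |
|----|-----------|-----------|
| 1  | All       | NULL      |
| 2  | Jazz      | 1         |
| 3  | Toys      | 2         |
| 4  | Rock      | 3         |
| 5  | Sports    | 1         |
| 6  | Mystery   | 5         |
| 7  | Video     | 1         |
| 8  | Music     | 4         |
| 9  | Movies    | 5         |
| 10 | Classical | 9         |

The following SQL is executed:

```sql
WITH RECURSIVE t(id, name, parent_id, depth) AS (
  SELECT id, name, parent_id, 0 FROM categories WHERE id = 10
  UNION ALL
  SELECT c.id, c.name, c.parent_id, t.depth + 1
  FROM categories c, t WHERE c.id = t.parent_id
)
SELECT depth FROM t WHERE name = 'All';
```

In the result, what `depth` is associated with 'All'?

Base: id=10 (Classical), parent_id=9, depth 0.
Iteration 1: join on id=9 -> Movies (id 9, parent_id=5, depth 1).
Iteration 2: join on id=5 -> Sports (id 5, parent_id=1, depth 2).
Iteration 3: join on id=1 -> All (id 1, parent_id=NULL, depth 3).
Iteration 4: parent_id is NULL; no match; recursion stops.

3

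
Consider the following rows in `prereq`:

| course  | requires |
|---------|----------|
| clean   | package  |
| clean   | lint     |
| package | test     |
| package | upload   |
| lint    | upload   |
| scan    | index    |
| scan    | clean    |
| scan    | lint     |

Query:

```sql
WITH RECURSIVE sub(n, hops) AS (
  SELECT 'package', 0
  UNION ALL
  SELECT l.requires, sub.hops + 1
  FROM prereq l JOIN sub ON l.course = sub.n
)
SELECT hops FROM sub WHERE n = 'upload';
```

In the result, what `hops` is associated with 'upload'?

Base: (package, hops=0).
Iteration 1: edges from {package} -> (test, hops=1), (upload, hops=1).
Iteration 2: no outgoing edges from {test,upload}; recursion stops.

1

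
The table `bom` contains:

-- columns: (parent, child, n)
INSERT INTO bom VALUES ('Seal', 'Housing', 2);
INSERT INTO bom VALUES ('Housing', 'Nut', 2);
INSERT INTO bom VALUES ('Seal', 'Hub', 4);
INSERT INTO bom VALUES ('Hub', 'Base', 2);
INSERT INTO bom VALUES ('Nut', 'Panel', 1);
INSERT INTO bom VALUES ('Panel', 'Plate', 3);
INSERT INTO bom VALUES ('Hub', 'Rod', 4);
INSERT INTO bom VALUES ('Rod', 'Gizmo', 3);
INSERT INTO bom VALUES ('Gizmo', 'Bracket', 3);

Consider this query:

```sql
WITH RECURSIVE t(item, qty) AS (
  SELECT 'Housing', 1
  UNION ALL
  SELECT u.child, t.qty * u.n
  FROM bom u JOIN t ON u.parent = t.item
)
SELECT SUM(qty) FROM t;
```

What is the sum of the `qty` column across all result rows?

11

Base: (Housing, qty=1).
Iteration 1: components of {Housing} -> Nut = 1*2 = 2.
Iteration 2: components of {Nut} -> Panel = 2*1 = 2.
Iteration 3: components of {Panel} -> Plate = 2*3 = 6.
Iteration 4: no further components; recursion stops.
SUM(qty) = 1 + 2 + 2 + 6 = 11.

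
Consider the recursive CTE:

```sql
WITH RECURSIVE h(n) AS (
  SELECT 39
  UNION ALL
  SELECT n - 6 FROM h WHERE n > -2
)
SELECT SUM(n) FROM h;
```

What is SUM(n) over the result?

144

Base: n=39.
Iteration 1: 39 > -2 holds -> n = 39 - 6 = 33.
Iteration 2: 33 > -2 holds -> n = 33 - 6 = 27.
Iteration 3: 27 > -2 holds -> n = 27 - 6 = 21.
Iteration 4: 21 > -2 holds -> n = 21 - 6 = 15.
Iteration 5: 15 > -2 holds -> n = 15 - 6 = 9.
Iteration 6: 9 > -2 holds -> n = 9 - 6 = 3.
Iteration 7: 3 > -2 holds -> n = 3 - 6 = -3.
Iteration 8: -3 > -2 fails; recursion stops.
SUM(n) = 39 + 33 + 27 + 21 + 15 + 9 + 3 + -3 = 144.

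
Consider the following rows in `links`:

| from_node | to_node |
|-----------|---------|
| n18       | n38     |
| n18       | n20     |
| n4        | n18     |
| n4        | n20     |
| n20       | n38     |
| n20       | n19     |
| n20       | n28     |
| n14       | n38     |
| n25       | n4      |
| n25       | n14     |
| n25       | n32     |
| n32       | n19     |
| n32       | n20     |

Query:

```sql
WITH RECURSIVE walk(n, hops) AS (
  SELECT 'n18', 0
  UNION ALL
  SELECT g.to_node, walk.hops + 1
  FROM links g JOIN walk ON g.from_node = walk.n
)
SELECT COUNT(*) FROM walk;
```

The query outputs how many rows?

Base: (n18, hops=0).
Iteration 1: edges from {n18} -> (n20, hops=1), (n38, hops=1).
Iteration 2: edges from {n20,n38} -> (n19, hops=2), (n28, hops=2), (n38, hops=2).
Iteration 3: no outgoing edges from {n19,n28,n38}; recursion stops.
Total rows emitted: 6.

6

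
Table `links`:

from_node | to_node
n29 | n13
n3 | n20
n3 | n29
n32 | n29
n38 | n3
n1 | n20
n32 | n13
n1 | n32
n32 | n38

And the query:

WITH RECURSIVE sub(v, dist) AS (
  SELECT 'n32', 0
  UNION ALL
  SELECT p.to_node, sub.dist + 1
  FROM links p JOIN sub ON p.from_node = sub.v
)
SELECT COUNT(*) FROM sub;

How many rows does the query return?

Base: (n32, dist=0).
Iteration 1: edges from {n32} -> (n13, dist=1), (n29, dist=1), (n38, dist=1).
Iteration 2: edges from {n13,n29,n38} -> (n13, dist=2), (n3, dist=2).
Iteration 3: edges from {n13,n3} -> (n20, dist=3), (n29, dist=3).
Iteration 4: edges from {n20,n29} -> (n13, dist=4).
Iteration 5: no outgoing edges from {n13}; recursion stops.
Total rows emitted: 9.

9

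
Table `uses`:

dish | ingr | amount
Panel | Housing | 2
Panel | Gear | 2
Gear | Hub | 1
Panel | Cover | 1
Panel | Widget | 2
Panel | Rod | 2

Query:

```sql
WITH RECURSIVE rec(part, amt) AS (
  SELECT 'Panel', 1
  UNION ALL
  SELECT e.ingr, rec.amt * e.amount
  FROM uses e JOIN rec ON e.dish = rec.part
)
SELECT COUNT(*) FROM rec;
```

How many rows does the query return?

Base: (Panel, amt=1).
Iteration 1: components of {Panel} -> Cover = 1*1 = 1, Gear = 1*2 = 2, Housing = 1*2 = 2, Rod = 1*2 = 2, Widget = 1*2 = 2.
Iteration 2: components of {Cover,Gear,Housing,Rod,Widget} -> Hub = 2*1 = 2.
Iteration 3: no further components; recursion stops.
Total rows emitted: 7.

7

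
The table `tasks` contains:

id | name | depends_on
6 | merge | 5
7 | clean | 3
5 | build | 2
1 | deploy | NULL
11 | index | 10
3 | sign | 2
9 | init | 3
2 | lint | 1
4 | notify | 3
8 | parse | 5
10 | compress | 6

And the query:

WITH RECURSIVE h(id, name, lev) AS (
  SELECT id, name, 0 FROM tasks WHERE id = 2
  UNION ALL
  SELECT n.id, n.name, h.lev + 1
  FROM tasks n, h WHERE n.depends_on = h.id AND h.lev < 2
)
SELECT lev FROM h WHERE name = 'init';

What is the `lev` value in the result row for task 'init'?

Base: id=2 (lint) at lev 0.
Iteration 1: rows with depends_on in {2} -> sign (id 3, lev 1), build (id 5, lev 1).
Iteration 2: rows with depends_on in {3,5} -> notify (id 4, lev 2), merge (id 6, lev 2), clean (id 7, lev 2), parse (id 8, lev 2), init (id 9, lev 2).
Iteration 3: lev < 2 fails for all current rows; recursion stops.

2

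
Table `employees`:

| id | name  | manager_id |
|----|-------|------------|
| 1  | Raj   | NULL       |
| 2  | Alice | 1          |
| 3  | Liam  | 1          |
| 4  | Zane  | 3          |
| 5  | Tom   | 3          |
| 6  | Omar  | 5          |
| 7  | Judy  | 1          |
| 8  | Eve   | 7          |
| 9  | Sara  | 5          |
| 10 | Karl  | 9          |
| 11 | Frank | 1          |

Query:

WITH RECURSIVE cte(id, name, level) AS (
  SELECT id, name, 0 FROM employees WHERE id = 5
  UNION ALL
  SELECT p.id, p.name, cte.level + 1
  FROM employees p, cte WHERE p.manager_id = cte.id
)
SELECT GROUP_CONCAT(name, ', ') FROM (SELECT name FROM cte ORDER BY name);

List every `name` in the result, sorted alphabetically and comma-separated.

Base: id=5 (Tom) at level 0.
Iteration 1: rows with manager_id in {5} -> Omar (id 6, level 1), Sara (id 9, level 1).
Iteration 2: rows with manager_id in {6,9} -> Karl (id 10, level 2).
Iteration 3: no rows with manager_id in {10}; recursion stops.

Karl, Omar, Sara, Tom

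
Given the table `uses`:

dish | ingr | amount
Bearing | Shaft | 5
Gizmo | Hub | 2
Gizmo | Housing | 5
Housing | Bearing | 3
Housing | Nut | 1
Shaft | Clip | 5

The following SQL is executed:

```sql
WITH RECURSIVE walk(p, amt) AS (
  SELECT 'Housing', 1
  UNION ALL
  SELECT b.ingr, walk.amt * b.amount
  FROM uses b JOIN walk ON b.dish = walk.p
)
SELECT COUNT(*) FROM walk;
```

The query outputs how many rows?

5

Base: (Housing, amt=1).
Iteration 1: components of {Housing} -> Bearing = 1*3 = 3, Nut = 1*1 = 1.
Iteration 2: components of {Bearing,Nut} -> Shaft = 3*5 = 15.
Iteration 3: components of {Shaft} -> Clip = 15*5 = 75.
Iteration 4: no further components; recursion stops.
Total rows emitted: 5.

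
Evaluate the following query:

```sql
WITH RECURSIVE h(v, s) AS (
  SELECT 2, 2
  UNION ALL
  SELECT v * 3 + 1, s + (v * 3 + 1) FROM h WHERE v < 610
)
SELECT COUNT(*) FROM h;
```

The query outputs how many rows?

Base: v=2, s=2.
Iteration 1: 2 < 610 holds -> v = 2 * 3 + 1 = 7, s = 2 + 7 = 9.
Iteration 2: 7 < 610 holds -> v = 7 * 3 + 1 = 22, s = 9 + 22 = 31.
Iteration 3: 22 < 610 holds -> v = 22 * 3 + 1 = 67, s = 31 + 67 = 98.
Iteration 4: 67 < 610 holds -> v = 67 * 3 + 1 = 202, s = 98 + 202 = 300.
Iteration 5: 202 < 610 holds -> v = 202 * 3 + 1 = 607, s = 300 + 607 = 907.
Iteration 6: 607 < 610 holds -> v = 607 * 3 + 1 = 1822, s = 907 + 1822 = 2729.
Iteration 7: 1822 < 610 fails; recursion stops.
Total rows emitted: 7.

7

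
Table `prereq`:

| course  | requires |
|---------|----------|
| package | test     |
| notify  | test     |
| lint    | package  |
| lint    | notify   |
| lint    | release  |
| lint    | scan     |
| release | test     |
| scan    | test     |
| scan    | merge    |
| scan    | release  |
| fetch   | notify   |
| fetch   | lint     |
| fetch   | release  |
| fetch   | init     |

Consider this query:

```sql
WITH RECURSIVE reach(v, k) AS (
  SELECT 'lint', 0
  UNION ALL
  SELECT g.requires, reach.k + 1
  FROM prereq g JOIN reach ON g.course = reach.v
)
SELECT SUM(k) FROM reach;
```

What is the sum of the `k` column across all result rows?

Base: (lint, k=0).
Iteration 1: edges from {lint} -> (notify, k=1), (package, k=1), (release, k=1), (scan, k=1).
Iteration 2: edges from {notify,package,release,scan} -> (merge, k=2), (release, k=2), (test, k=2) x4. [UNION ALL keeps all 6 new rows, including repeats]
Iteration 3: edges from {merge,release,test} -> (test, k=3).
Iteration 4: no outgoing edges from {test}; recursion stops.
SUM(k) = 0 + 1 + 1 + 1 + 1 + 2 + 2 + 2 + 2 + 2 + 2 + 3 = 19.

19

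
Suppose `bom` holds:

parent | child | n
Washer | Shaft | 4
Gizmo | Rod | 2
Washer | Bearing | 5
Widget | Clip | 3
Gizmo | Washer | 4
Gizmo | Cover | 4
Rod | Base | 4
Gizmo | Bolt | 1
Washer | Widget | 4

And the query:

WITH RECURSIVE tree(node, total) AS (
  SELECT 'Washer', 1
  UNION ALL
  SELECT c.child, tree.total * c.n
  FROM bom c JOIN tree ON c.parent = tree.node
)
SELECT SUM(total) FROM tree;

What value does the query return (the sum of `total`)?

26

Base: (Washer, total=1).
Iteration 1: components of {Washer} -> Bearing = 1*5 = 5, Shaft = 1*4 = 4, Widget = 1*4 = 4.
Iteration 2: components of {Bearing,Shaft,Widget} -> Clip = 4*3 = 12.
Iteration 3: no further components; recursion stops.
SUM(total) = 1 + 5 + 4 + 4 + 12 = 26.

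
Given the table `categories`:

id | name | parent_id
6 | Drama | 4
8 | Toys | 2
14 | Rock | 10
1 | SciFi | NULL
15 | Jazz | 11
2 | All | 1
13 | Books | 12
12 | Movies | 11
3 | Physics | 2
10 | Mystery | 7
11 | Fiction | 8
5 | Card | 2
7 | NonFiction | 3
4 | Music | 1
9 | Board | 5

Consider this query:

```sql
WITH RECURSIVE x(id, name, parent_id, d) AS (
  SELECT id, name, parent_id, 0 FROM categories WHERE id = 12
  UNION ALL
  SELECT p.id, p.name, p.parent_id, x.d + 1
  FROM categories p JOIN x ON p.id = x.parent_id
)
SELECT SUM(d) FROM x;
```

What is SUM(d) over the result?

Base: id=12 (Movies), parent_id=11, d 0.
Iteration 1: join on id=11 -> Fiction (id 11, parent_id=8, d 1).
Iteration 2: join on id=8 -> Toys (id 8, parent_id=2, d 2).
Iteration 3: join on id=2 -> All (id 2, parent_id=1, d 3).
Iteration 4: join on id=1 -> SciFi (id 1, parent_id=NULL, d 4).
Iteration 5: parent_id is NULL; no match; recursion stops.
SUM(d) = 0 + 1 + 2 + 3 + 4 = 10.

10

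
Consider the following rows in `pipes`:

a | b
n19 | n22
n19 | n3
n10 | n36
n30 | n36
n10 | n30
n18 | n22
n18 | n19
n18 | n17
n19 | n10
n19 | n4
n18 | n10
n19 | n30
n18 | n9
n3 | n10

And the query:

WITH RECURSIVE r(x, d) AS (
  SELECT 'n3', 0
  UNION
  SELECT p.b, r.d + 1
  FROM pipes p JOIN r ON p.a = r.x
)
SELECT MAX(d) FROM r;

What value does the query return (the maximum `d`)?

3

Base: (n3, d=0).
Iteration 1: edges from {n3} -> (n10, d=1).
Iteration 2: edges from {n10} -> (n30, d=2), (n36, d=2).
Iteration 3: edges from {n30,n36} -> (n36, d=3).
Iteration 4: no outgoing edges from {n36}; recursion stops.
d values: 0, 1, 2, 2, 3; the maximum is 3.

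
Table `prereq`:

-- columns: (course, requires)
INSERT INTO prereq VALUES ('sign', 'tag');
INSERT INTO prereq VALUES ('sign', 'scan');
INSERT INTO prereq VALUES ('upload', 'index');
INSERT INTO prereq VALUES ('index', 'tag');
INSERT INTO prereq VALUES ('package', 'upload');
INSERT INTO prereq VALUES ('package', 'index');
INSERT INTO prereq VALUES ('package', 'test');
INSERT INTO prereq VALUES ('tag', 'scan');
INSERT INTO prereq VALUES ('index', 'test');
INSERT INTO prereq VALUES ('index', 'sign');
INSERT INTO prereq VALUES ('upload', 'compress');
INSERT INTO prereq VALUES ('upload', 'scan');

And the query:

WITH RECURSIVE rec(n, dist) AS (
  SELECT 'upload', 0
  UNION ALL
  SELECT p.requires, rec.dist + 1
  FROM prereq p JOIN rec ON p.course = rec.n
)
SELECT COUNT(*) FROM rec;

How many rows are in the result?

11

Base: (upload, dist=0).
Iteration 1: edges from {upload} -> (compress, dist=1), (index, dist=1), (scan, dist=1).
Iteration 2: edges from {compress,index,scan} -> (sign, dist=2), (tag, dist=2), (test, dist=2).
Iteration 3: edges from {sign,tag,test} -> (scan, dist=3) x2, (tag, dist=3). [UNION ALL keeps all 3 new rows, including repeats]
Iteration 4: edges from {scan,tag} -> (scan, dist=4).
Iteration 5: no outgoing edges from {scan}; recursion stops.
Total rows emitted: 11.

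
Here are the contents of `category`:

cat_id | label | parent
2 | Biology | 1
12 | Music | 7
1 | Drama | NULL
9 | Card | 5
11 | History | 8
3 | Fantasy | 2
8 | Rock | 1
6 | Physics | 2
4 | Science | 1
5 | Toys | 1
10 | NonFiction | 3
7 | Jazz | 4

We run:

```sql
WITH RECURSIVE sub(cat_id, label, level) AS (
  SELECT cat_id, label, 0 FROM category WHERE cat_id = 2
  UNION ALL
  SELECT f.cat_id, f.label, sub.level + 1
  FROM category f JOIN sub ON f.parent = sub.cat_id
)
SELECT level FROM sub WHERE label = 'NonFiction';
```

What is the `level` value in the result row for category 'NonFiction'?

2

Base: cat_id=2 (Biology) at level 0.
Iteration 1: rows with parent in {2} -> Fantasy (id 3, level 1), Physics (id 6, level 1).
Iteration 2: rows with parent in {3,6} -> NonFiction (id 10, level 2).
Iteration 3: no rows with parent in {10}; recursion stops.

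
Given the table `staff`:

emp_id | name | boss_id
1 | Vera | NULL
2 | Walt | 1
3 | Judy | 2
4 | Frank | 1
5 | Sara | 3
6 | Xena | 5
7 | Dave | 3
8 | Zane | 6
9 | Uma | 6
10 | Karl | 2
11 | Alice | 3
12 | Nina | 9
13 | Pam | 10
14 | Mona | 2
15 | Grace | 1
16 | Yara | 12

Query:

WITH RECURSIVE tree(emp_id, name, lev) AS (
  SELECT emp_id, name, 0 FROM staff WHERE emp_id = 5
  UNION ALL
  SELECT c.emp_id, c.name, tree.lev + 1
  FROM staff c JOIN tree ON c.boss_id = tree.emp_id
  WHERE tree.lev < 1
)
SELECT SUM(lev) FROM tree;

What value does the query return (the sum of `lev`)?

Base: emp_id=5 (Sara) at lev 0.
Iteration 1: rows with boss_id in {5} -> Xena (id 6, lev 1).
Iteration 2: lev < 1 fails for all current rows; recursion stops.
SUM(lev) = 0 + 1 = 1.

1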